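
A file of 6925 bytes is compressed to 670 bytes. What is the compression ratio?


Ratio = original / compressed = 6925 / 670 = 10.3358

10.3358


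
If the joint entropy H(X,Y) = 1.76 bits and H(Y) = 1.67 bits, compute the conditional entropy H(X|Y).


H(X|Y) = H(X,Y) - H(Y) = 1.76 - 1.67 = 0.09

0.09 bits


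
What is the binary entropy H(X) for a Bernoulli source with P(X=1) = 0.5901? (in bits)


H = -p*log2(p) - (1-p)*log2(1-p). -0.5901*log2(0.5901) = 0.449048; -0.4099*log2(0.4099) = 0.527400. H = 0.449048 + 0.527400 = 0.9764

0.9764 bits


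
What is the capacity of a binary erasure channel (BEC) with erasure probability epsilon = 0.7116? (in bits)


C = 1 - epsilon = 1 - 0.7116 = 0.2884

0.2884 bits


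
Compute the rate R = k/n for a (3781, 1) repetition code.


Rate = k/n = 1/3781

1/3781


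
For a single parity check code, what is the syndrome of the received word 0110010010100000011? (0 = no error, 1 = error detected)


Syndrome = XOR of all bits = 0 XOR 1 XOR 1 XOR 0 XOR 0 XOR 1 XOR 0 XOR 0 XOR 1 XOR 0 XOR 1 XOR 0 XOR 0 XOR 0 XOR 0 XOR 0 XOR 0 XOR 1 XOR 1 = 1

1


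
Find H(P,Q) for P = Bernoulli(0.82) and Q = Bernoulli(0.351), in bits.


H(P,Q) = -p*log2(q) - (1-p)*log2(1-q). -0.82*log2(0.351) = 1.238575; -0.18*log2(0.649) = 0.112268. H(P,Q) = 1.238575 + 0.112268 = 1.3508

1.3508 bits


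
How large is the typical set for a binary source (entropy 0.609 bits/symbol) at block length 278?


log2|A_typical| = nH = 278 * 0.609 = 169.302, so |A_typical| ~ 2^169.302 = 9.225e+50

9.225e+50


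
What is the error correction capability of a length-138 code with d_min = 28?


Correction capability = floor((d-1)/2) = floor((28-1)/2) = 13

13 errors


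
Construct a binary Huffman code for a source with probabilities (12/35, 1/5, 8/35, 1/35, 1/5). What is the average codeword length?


Huffman construction (repeatedly merge the two least-probable nodes; each merge adds 1 bit to every symbol beneath it): 1/35 + 1/5 = 8/35; 1/5 + 8/35 = 3/7; 8/35 + 12/35 = 4/7; 3/7 + 4/7 = 1. Resulting codeword lengths (in the order the probabilities were given): (2, 3, 2, 3, 2). L_avg = sum(p_i * l_i) = 12/35*2 + 1/5*3 + 8/35*2 + 1/35*3 + 1/5*2 = 78/35 = 2.2286

2.2286 bits


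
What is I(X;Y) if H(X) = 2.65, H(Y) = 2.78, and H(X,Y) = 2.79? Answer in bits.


I(X;Y) = H(X) + H(Y) - H(X,Y) = 2.65 + 2.78 - 2.79 = 2.64

2.64 bits


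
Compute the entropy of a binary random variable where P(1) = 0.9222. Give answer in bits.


H = -p*log2(p) - (1-p)*log2(1-p). -0.9222*log2(0.9222) = 0.107758; -0.0778*log2(0.0778) = 0.286622. H = 0.107758 + 0.286622 = 0.3944

0.3944 bits


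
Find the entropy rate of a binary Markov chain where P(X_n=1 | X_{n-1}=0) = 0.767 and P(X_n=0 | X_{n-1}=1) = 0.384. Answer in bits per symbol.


Stationary distribution: pi_0 = p10/(p01+p10) = 0.3336, pi_1 = 0.6664. Entropy rate H' = pi_0*H(p01) + pi_1*H(p10) = 0.3336*0.7832 + 0.6664*0.9608 = 0.9016

0.9016 bits/symbol


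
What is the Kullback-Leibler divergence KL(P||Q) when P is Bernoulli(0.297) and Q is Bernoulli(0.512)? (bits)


KL = p*log2(p/q) + (1-p)*log2((1-p)/(1-q)) = 0.297*log2(0.297/0.512) + 0.703*log2(0.703/0.488) = 0.1369

0.1369 bits


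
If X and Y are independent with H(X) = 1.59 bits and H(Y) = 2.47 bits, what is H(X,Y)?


For independent variables, H(X,Y) = H(X) + H(Y) = 1.59 + 2.47 = 4.06

4.06 bits


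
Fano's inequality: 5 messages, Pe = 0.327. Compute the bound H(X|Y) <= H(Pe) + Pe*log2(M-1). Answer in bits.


H(Pe) = -Pe*log2(Pe) - (1-Pe)*log2(1-Pe) = -0.327*log2(0.327) - 0.673*log2(0.673) = 0.527332 + 0.384499 = 0.9118. Pe*log2(M-1) = 0.327*log2(4) = 0.654000. Bound = H(Pe) + Pe*log2(M-1) = 0.527332 + 0.384499 + 0.654000 = 1.5658

1.5658 bits


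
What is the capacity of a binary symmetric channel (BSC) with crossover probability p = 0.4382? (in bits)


H(p) = -p*log2(p) - (1-p)*log2(1-p) = -0.4382*log2(0.4382) - 0.5618*log2(0.5618) = 0.521606 + 0.467345 = 0.989. C = 1 - H(p) = 1 - 0.989 = 0.011

0.011 bits


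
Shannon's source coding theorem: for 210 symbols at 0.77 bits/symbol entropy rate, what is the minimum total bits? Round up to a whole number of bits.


Minimum bits >= n * H = 210 * 0.77 = 161.7, rounded up to a whole number of bits = 162

162 bits


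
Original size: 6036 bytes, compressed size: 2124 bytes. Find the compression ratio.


Ratio = original / compressed = 6036 / 2124 = 2.8418

2.8418


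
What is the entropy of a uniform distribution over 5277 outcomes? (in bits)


H = log2(n) = log2(5277) = 12.3655

12.3655 bits


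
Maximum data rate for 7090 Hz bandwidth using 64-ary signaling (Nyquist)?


Rate = 2 * B * log2(M) = 2 * 7090 * 6.0 = 85080.0

85080.0 bps


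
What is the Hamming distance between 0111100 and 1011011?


Count differing positions: ^ ^ . . ^ ^ ^ = 5 differences

5


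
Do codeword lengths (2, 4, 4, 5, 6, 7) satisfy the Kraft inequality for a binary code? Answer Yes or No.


Kraft sum = sum(2^(-l_i)) = 0.4297, need <= 1. Result: satisfied (a binary prefix-free code with these lengths exists)

Yes


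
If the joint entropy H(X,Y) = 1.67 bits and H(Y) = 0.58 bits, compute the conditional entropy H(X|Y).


H(X|Y) = H(X,Y) - H(Y) = 1.67 - 0.58 = 1.09

1.09 bits


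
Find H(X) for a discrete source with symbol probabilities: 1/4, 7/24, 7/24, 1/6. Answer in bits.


H = -sum(p_i * log2(p_i)). Terms: -(1/4)*log2(1/4) = 0.500000; -(7/24)*log2(7/24) = 0.518469; -(7/24)*log2(7/24) = 0.518469; -(1/6)*log2(1/6) = 0.430827. H = 0.500000 + 0.518469 + 0.518469 + 0.430827 = 1.9678

1.9678 bits


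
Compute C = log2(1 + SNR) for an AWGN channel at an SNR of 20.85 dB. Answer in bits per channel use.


SNR_linear = 10^(20.85/10) = 121.6186; C = log2(1 + SNR_linear) = log2(1 + 121.6186) = 6.938

6.938 bits/channel use


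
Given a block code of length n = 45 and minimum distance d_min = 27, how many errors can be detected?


Detection capability = d_min - 1 = 27 - 1 = 26

26 errors


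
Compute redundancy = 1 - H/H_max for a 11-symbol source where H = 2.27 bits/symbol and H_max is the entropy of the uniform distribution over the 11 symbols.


H_max = log2(K) = log2(11) = 3.4594 bits/symbol. Redundancy = 1 - H/H_max = 1 - 2.27/3.4594 = 1 - 0.6562 = 0.3438

0.3438


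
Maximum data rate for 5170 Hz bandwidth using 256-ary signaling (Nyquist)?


Rate = 2 * B * log2(M) = 2 * 5170 * 8.0 = 82720.0

82720.0 bps


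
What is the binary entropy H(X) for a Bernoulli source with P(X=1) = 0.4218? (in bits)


H = -p*log2(p) - (1-p)*log2(1-p). -0.4218*log2(0.4218) = 0.525297; -0.5782*log2(0.5782) = 0.456986. H = 0.525297 + 0.456986 = 0.9823

0.9823 bits


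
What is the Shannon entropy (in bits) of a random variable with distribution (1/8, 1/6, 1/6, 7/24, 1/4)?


H = -sum(p_i * log2(p_i)). Terms: -(1/8)*log2(1/8) = 0.375000; -(1/6)*log2(1/6) = 0.430827; -(1/6)*log2(1/6) = 0.430827; -(7/24)*log2(7/24) = 0.518469; -(1/4)*log2(1/4) = 0.500000. H = 0.375000 + 0.430827 + 0.430827 + 0.518469 + 0.500000 = 2.2551

2.2551 bits


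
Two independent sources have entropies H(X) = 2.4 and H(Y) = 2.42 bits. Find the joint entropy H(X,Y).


For independent variables, H(X,Y) = H(X) + H(Y) = 2.4 + 2.42 = 4.82

4.82 bits


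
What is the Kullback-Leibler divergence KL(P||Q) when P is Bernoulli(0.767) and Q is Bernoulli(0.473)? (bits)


KL = p*log2(p/q) + (1-p)*log2((1-p)/(1-q)) = 0.767*log2(0.767/0.473) + 0.233*log2(0.233/0.527) = 0.2605

0.2605 bits


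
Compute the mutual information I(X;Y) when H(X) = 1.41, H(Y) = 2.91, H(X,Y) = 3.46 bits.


I(X;Y) = H(X) + H(Y) - H(X,Y) = 1.41 + 2.91 - 3.46 = 0.86

0.86 bits


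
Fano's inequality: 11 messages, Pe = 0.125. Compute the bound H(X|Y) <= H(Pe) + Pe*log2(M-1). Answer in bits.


H(Pe) = -Pe*log2(Pe) - (1-Pe)*log2(1-Pe) = -0.125*log2(0.125) - 0.875*log2(0.875) = 0.375000 + 0.168564 = 0.5436. Pe*log2(M-1) = 0.125*log2(10) = 0.415241. Bound = H(Pe) + Pe*log2(M-1) = 0.375000 + 0.168564 + 0.415241 = 0.9588

0.9588 bits


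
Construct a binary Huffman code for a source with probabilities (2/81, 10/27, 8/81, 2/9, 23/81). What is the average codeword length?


Huffman construction (repeatedly merge the two least-probable nodes; each merge adds 1 bit to every symbol beneath it): 2/81 + 8/81 = 10/81; 10/81 + 2/9 = 28/81; 23/81 + 28/81 = 17/27; 10/27 + 17/27 = 1. Resulting codeword lengths (in the order the probabilities were given): (4, 1, 4, 3, 2). L_avg = sum(p_i * l_i) = 2/81*4 + 10/27*1 + 8/81*4 + 2/9*3 + 23/81*2 = 170/81 = 2.0988

2.0988 bits


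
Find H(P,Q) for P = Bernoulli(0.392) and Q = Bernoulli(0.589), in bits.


H(P,Q) = -p*log2(q) - (1-p)*log2(1-q). -0.392*log2(0.589) = 0.299355; -0.608*log2(0.411) = 0.779936. H(P,Q) = 0.299355 + 0.779936 = 1.0793

1.0793 bits


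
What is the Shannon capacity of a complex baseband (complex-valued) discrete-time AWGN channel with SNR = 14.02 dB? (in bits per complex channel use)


SNR_linear = 10^(14.02/10) = 25.2348; C = log2(1 + SNR_linear) = log2(1 + 25.2348) = 4.7134

4.7134 bits/channel use


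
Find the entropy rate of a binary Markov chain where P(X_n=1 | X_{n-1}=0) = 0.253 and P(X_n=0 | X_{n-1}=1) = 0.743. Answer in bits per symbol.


Stationary distribution: pi_0 = p10/(p01+p10) = 0.746, pi_1 = 0.254. Entropy rate H' = pi_0*H(p01) + pi_1*H(p10) = 0.746*0.816 + 0.254*0.8222 = 0.8176

0.8176 bits/symbol


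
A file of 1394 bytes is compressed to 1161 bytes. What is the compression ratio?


Ratio = original / compressed = 1394 / 1161 = 1.2007

1.2007


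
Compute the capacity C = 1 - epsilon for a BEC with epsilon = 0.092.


C = 1 - epsilon = 1 - 0.092 = 0.908

0.908 bits


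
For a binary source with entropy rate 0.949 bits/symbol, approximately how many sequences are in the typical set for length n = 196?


log2|A_typical| = nH = 196 * 0.949 = 186.004, so |A_typical| ~ 2^186.004 = 9.835e+55

9.835e+55


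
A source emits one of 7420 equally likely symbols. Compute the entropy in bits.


H = log2(n) = log2(7420) = 12.8572

12.8572 bits


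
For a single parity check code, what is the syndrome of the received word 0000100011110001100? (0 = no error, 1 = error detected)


Syndrome = XOR of all bits = 0 XOR 0 XOR 0 XOR 0 XOR 1 XOR 0 XOR 0 XOR 0 XOR 1 XOR 1 XOR 1 XOR 1 XOR 0 XOR 0 XOR 0 XOR 1 XOR 1 XOR 0 XOR 0 = 1

1


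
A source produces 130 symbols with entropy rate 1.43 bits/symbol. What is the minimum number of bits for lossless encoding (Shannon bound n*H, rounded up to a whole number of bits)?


Minimum bits >= n * H = 130 * 1.43 = 185.9, rounded up to a whole number of bits = 186

186 bits


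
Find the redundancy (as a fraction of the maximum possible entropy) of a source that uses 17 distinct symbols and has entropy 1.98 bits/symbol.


H_max = log2(K) = log2(17) = 4.0875 bits/symbol. Redundancy = 1 - H/H_max = 1 - 1.98/4.0875 = 1 - 0.4844 = 0.5156

0.5156


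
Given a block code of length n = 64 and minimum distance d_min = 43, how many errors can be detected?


Detection capability = d_min - 1 = 43 - 1 = 42

42 errors


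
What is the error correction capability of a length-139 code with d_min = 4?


Correction capability = floor((d-1)/2) = floor((4-1)/2) = 1

1 errors


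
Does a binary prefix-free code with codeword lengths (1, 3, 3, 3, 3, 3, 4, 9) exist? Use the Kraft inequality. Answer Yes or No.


Kraft sum = sum(2^(-l_i)) = 1.1895, need <= 1. Result: violated (a binary prefix-free code with these lengths cannot exist)

No


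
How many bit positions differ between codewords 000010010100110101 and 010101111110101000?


Count differing positions: . ^ . ^ ^ ^ ^ . ^ . ^ . . ^ ^ ^ . ^ = 11 differences

11


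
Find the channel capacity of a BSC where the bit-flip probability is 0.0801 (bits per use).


H(p) = -p*log2(p) - (1-p)*log2(1-p) = -0.0801*log2(0.0801) - 0.9199*log2(0.9199) = 0.291729 + 0.110803 = 0.4025. C = 1 - H(p) = 1 - 0.4025 = 0.5975

0.5975 bits


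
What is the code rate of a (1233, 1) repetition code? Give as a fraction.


Rate = k/n = 1/1233

1/1233


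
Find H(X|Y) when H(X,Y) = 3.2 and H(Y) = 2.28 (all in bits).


H(X|Y) = H(X,Y) - H(Y) = 3.2 - 2.28 = 0.92

0.92 bits


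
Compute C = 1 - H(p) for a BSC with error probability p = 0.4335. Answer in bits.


H(p) = -p*log2(p) - (1-p)*log2(1-p) = -0.4335*log2(0.4335) - 0.5665*log2(0.5665) = 0.522756 + 0.464446 = 0.9872. C = 1 - H(p) = 1 - 0.9872 = 0.0128

0.0128 bits


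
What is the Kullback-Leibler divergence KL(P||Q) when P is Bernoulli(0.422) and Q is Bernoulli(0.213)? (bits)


KL = p*log2(p/q) + (1-p)*log2((1-p)/(1-q)) = 0.422*log2(0.422/0.213) + 0.578*log2(0.578/0.787) = 0.1589

0.1589 bits


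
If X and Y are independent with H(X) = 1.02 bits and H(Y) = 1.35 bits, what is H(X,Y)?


For independent variables, H(X,Y) = H(X) + H(Y) = 1.02 + 1.35 = 2.37

2.37 bits


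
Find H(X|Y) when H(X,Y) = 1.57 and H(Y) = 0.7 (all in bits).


H(X|Y) = H(X,Y) - H(Y) = 1.57 - 0.7 = 0.87

0.87 bits


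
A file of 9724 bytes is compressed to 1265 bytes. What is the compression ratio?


Ratio = original / compressed = 9724 / 1265 = 7.687

7.687


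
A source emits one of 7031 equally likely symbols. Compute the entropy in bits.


H = log2(n) = log2(7031) = 12.7795

12.7795 bits


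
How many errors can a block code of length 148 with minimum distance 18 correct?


Correction capability = floor((d-1)/2) = floor((18-1)/2) = 8

8 errors


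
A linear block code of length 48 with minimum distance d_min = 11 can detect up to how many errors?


Detection capability = d_min - 1 = 11 - 1 = 10

10 errors


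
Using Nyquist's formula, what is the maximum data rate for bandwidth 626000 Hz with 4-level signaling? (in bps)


Rate = 2 * B * log2(M) = 2 * 626000 * 2.0 = 2504000.0

2504000.0 bps


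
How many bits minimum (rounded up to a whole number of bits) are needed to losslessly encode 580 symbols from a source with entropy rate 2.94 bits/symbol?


Minimum bits >= n * H = 580 * 2.94 = 1705.2, rounded up to a whole number of bits = 1706

1706 bits


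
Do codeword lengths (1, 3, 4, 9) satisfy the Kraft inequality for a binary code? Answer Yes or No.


Kraft sum = sum(2^(-l_i)) = 0.6895, need <= 1. Result: satisfied (a binary prefix-free code with these lengths exists)

Yes


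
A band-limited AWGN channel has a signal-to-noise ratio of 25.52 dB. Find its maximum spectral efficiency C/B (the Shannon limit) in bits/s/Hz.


SNR_linear = 10^(25.52/10) = 356.4511; C/B = log2(1 + SNR_linear) = log2(1 + 356.4511) = 8.4816

8.4816 bits/s/Hz


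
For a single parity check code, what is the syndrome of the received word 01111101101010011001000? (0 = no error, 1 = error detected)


Syndrome = XOR of all bits = 0 XOR 1 XOR 1 XOR 1 XOR 1 XOR 1 XOR 0 XOR 1 XOR 1 XOR 0 XOR 1 XOR 0 XOR 1 XOR 0 XOR 0 XOR 1 XOR 1 XOR 0 XOR 0 XOR 1 XOR 0 XOR 0 XOR 0 = 0

0


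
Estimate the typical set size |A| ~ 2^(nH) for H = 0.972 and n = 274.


log2|A_typical| = nH = 274 * 0.972 = 266.328, so |A_typical| ~ 2^266.328 = 1.488e+80

1.488e+80


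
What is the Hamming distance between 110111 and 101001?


Count differing positions: . ^ ^ ^ ^ . = 4 differences

4


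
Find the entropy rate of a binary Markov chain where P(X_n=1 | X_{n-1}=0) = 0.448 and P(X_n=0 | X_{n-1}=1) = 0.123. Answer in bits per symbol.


Stationary distribution: pi_0 = p10/(p01+p10) = 0.2154, pi_1 = 0.7846. Entropy rate H' = pi_0*H(p01) + pi_1*H(p10) = 0.2154*0.9922 + 0.7846*0.5379 = 0.6358

0.6358 bits/symbol


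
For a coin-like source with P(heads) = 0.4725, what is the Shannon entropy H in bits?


H = -p*log2(p) - (1-p)*log2(1-p). -0.4725*log2(0.4725) = 0.511063; -0.5275*log2(0.5275) = 0.486754. H = 0.511063 + 0.486754 = 0.9978

0.9978 bits


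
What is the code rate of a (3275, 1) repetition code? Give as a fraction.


Rate = k/n = 1/3275

1/3275


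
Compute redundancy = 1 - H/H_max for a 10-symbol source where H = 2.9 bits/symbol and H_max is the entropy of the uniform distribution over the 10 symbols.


H_max = log2(K) = log2(10) = 3.3219 bits/symbol. Redundancy = 1 - H/H_max = 1 - 2.9/3.3219 = 1 - 0.873 = 0.127

0.127


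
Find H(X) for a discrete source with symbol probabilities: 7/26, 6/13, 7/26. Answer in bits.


H = -sum(p_i * log2(p_i)). Terms: -(7/26)*log2(7/26) = 0.509677; -(6/13)*log2(6/13) = 0.514836; -(7/26)*log2(7/26) = 0.509677. H = 0.509677 + 0.514836 + 0.509677 = 1.5342

1.5342 bits


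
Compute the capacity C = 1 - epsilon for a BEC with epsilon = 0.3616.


C = 1 - epsilon = 1 - 0.3616 = 0.6384

0.6384 bits


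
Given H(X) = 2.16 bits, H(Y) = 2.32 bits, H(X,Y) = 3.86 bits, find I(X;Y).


I(X;Y) = H(X) + H(Y) - H(X,Y) = 2.16 + 2.32 - 3.86 = 0.62

0.62 bits


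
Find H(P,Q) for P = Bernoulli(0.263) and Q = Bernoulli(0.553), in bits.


H(P,Q) = -p*log2(q) - (1-p)*log2(1-q). -0.263*log2(0.553) = 0.224773; -0.737*log2(0.447) = 0.856138. H(P,Q) = 0.224773 + 0.856138 = 1.0809

1.0809 bits


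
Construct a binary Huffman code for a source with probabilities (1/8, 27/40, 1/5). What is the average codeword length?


Huffman construction (repeatedly merge the two least-probable nodes; each merge adds 1 bit to every symbol beneath it): 1/8 + 1/5 = 13/40; 13/40 + 27/40 = 1. Resulting codeword lengths (in the order the probabilities were given): (2, 1, 2). L_avg = sum(p_i * l_i) = 1/8*2 + 27/40*1 + 1/5*2 = 53/40 = 1.325

1.325 bits


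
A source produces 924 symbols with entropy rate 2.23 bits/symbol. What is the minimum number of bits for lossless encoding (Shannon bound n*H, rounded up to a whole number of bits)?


Minimum bits >= n * H = 924 * 2.23 = 2060.52, rounded up to a whole number of bits = 2061

2061 bits


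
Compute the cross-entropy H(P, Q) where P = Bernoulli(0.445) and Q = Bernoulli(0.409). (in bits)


H(P,Q) = -p*log2(q) - (1-p)*log2(1-q). -0.445*log2(0.409) = 0.573973; -0.555*log2(0.591) = 0.421117. H(P,Q) = 0.573973 + 0.421117 = 0.9951

0.9951 bits


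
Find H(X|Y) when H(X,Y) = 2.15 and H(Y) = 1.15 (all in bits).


H(X|Y) = H(X,Y) - H(Y) = 2.15 - 1.15 = 1.0

1.0 bits


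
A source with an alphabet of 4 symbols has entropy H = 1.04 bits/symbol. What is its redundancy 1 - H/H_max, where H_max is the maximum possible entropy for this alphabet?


H_max = log2(K) = log2(4) = 2.0 bits/symbol. Redundancy = 1 - H/H_max = 1 - 1.04/2.0 = 1 - 0.52 = 0.48

0.48


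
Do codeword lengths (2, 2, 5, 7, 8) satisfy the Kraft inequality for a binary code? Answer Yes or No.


Kraft sum = sum(2^(-l_i)) = 0.543, need <= 1. Result: satisfied (a binary prefix-free code with these lengths exists)

Yes


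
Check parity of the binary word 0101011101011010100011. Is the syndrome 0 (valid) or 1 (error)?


Syndrome = XOR of all bits = 0 XOR 1 XOR 0 XOR 1 XOR 0 XOR 1 XOR 1 XOR 1 XOR 0 XOR 1 XOR 0 XOR 1 XOR 1 XOR 0 XOR 1 XOR 0 XOR 1 XOR 0 XOR 0 XOR 0 XOR 1 XOR 1 = 0

0


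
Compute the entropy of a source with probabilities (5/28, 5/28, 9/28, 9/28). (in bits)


H = -sum(p_i * log2(p_i)). Terms: -(5/28)*log2(5/28) = 0.443826; -(5/28)*log2(5/28) = 0.443826; -(9/28)*log2(9/28) = 0.526317; -(9/28)*log2(9/28) = 0.526317. H = 0.443826 + 0.443826 + 0.526317 + 0.526317 = 1.9403

1.9403 bits


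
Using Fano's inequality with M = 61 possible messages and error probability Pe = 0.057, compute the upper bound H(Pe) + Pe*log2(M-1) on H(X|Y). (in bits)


H(Pe) = -Pe*log2(Pe) - (1-Pe)*log2(1-Pe) = -0.057*log2(0.057) - 0.943*log2(0.943) = 0.235575 + 0.079844 = 0.3154. Pe*log2(M-1) = 0.057*log2(60) = 0.336693. Bound = H(Pe) + Pe*log2(M-1) = 0.235575 + 0.079844 + 0.336693 = 0.6521

0.6521 bits


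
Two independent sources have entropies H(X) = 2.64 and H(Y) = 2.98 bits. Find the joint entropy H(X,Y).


For independent variables, H(X,Y) = H(X) + H(Y) = 2.64 + 2.98 = 5.62

5.62 bits


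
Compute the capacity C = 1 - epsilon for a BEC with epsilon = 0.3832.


C = 1 - epsilon = 1 - 0.3832 = 0.6168

0.6168 bits


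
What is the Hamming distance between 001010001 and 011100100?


Count differing positions: . ^ . ^ ^ . ^ . ^ = 5 differences

5


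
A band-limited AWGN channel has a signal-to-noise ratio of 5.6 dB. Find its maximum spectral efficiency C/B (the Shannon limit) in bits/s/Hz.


SNR_linear = 10^(5.6/10) = 3.6308; C/B = log2(1 + SNR_linear) = log2(1 + 3.6308) = 2.2113

2.2113 bits/s/Hz


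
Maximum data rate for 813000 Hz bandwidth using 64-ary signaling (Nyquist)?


Rate = 2 * B * log2(M) = 2 * 813000 * 6.0 = 9756000.0

9756000.0 bps


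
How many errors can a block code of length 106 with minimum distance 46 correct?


Correction capability = floor((d-1)/2) = floor((46-1)/2) = 22

22 errors


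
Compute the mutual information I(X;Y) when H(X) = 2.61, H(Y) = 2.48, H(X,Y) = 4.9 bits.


I(X;Y) = H(X) + H(Y) - H(X,Y) = 2.61 + 2.48 - 4.9 = 0.19

0.19 bits


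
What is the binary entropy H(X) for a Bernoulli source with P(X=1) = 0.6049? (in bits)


H = -p*log2(p) - (1-p)*log2(1-p). -0.6049*log2(0.6049) = 0.438692; -0.3951*log2(0.3951) = 0.529320. H = 0.438692 + 0.529320 = 0.968

0.968 bits


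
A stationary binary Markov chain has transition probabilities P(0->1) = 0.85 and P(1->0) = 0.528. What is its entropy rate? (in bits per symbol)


Stationary distribution: pi_0 = p10/(p01+p10) = 0.3832, pi_1 = 0.6168. Entropy rate H' = pi_0*H(p01) + pi_1*H(p10) = 0.3832*0.6098 + 0.6168*0.9977 = 0.8491

0.8491 bits/symbol


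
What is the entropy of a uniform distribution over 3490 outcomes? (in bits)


H = log2(n) = log2(3490) = 11.769

11.769 bits


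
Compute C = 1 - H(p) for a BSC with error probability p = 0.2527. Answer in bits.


H(p) = -p*log2(p) - (1-p)*log2(1-p) = -0.2527*log2(0.2527) - 0.7473*log2(0.7473) = 0.501484 + 0.314046 = 0.8155. C = 1 - H(p) = 1 - 0.8155 = 0.1845

0.1845 bits


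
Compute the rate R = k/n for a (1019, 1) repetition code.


Rate = k/n = 1/1019

1/1019


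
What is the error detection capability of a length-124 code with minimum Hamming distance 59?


Detection capability = d_min - 1 = 59 - 1 = 58

58 errors


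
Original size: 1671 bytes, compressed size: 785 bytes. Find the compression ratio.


Ratio = original / compressed = 1671 / 785 = 2.1287

2.1287


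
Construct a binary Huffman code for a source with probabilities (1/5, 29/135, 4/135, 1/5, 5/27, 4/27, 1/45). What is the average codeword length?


Huffman construction (repeatedly merge the two least-probable nodes; each merge adds 1 bit to every symbol beneath it): 1/45 + 4/135 = 7/135; 7/135 + 4/27 = 1/5; 5/27 + 1/5 = 52/135; 1/5 + 1/5 = 2/5; 29/135 + 52/135 = 3/5; 2/5 + 3/5 = 1. Resulting codeword lengths (in the order the probabilities were given): (3, 2, 4, 2, 3, 3, 4). L_avg = sum(p_i * l_i) = 1/5*3 + 29/135*2 + 4/135*4 + 1/5*2 + 5/27*3 + 4/27*3 + 1/45*4 = 356/135 = 2.637

2.637 bits


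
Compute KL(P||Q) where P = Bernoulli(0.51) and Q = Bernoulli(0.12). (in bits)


KL = p*log2(p/q) + (1-p)*log2((1-p)/(1-q)) = 0.51*log2(0.51/0.12) + 0.49*log2(0.49/0.88) = 0.6507

0.6507 bits


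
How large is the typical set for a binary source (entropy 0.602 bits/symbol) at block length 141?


log2|A_typical| = nH = 141 * 0.602 = 84.882, so |A_typical| ~ 2^84.882 = 3.565e+25

3.565e+25


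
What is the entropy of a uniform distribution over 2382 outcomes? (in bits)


H = log2(n) = log2(2382) = 11.218

11.218 bits


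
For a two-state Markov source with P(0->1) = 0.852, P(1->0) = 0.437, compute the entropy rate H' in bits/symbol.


Stationary distribution: pi_0 = p10/(p01+p10) = 0.339, pi_1 = 0.661. Entropy rate H' = pi_0*H(p01) + pi_1*H(p10) = 0.339*0.6048 + 0.661*0.9885 = 0.8584

0.8584 bits/symbol


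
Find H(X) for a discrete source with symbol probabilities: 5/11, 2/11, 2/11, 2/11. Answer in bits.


H = -sum(p_i * log2(p_i)). Terms: -(5/11)*log2(5/11) = 0.517047; -(2/11)*log2(2/11) = 0.447169; -(2/11)*log2(2/11) = 0.447169; -(2/11)*log2(2/11) = 0.447169. H = 0.517047 + 0.447169 + 0.447169 + 0.447169 = 1.8586

1.8586 bits


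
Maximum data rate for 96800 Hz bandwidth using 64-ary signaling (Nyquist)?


Rate = 2 * B * log2(M) = 2 * 96800 * 6.0 = 1161600.0

1161600.0 bps


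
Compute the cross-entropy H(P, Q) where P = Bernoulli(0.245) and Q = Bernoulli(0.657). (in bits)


H(P,Q) = -p*log2(q) - (1-p)*log2(1-q). -0.245*log2(0.657) = 0.148479; -0.755*log2(0.343) = 1.165508. H(P,Q) = 0.148479 + 1.165508 = 1.314

1.314 bits


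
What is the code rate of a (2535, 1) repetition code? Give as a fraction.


Rate = k/n = 1/2535

1/2535


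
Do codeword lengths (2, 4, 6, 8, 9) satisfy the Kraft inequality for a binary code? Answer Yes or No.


Kraft sum = sum(2^(-l_i)) = 0.334, need <= 1. Result: satisfied (a binary prefix-free code with these lengths exists)

Yes


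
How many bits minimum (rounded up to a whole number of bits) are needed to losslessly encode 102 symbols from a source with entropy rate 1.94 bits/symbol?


Minimum bits >= n * H = 102 * 1.94 = 197.88, rounded up to a whole number of bits = 198

198 bits


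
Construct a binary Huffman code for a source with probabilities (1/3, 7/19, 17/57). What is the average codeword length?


Huffman construction (repeatedly merge the two least-probable nodes; each merge adds 1 bit to every symbol beneath it): 17/57 + 1/3 = 12/19; 7/19 + 12/19 = 1. Resulting codeword lengths (in the order the probabilities were given): (2, 1, 2). L_avg = sum(p_i * l_i) = 1/3*2 + 7/19*1 + 17/57*2 = 31/19 = 1.6316

1.6316 bits


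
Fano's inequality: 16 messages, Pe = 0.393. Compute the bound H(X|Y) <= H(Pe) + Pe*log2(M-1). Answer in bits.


H(Pe) = -Pe*log2(Pe) - (1-Pe)*log2(1-Pe) = -0.393*log2(0.393) - 0.607*log2(0.607) = 0.529528 + 0.437181 = 0.9667. Pe*log2(M-1) = 0.393*log2(15) = 1.535408. Bound = H(Pe) + Pe*log2(M-1) = 0.529528 + 0.437181 + 1.535408 = 2.5021

2.5021 bits


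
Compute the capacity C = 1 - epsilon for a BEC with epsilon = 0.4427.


C = 1 - epsilon = 1 - 0.4427 = 0.5573

0.5573 bits


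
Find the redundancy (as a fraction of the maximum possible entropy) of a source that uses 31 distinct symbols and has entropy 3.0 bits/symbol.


H_max = log2(K) = log2(31) = 4.9542 bits/symbol. Redundancy = 1 - H/H_max = 1 - 3.0/4.9542 = 1 - 0.6055 = 0.3945

0.3945


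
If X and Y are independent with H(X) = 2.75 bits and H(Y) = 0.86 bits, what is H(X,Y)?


For independent variables, H(X,Y) = H(X) + H(Y) = 2.75 + 0.86 = 3.61

3.61 bits


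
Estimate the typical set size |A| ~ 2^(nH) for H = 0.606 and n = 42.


log2|A_typical| = nH = 42 * 0.606 = 25.452, so |A_typical| ~ 2^25.452 = 4.590e+07

4.590e+07


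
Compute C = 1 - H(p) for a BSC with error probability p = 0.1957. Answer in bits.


H(p) = -p*log2(p) - (1-p)*log2(1-p) = -0.1957*log2(0.1957) - 0.8043*log2(0.8043) = 0.460538 + 0.252707 = 0.7132. C = 1 - H(p) = 1 - 0.7132 = 0.2868

0.2868 bits


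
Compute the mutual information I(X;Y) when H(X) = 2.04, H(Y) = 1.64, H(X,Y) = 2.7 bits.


I(X;Y) = H(X) + H(Y) - H(X,Y) = 2.04 + 1.64 - 2.7 = 0.98

0.98 bits


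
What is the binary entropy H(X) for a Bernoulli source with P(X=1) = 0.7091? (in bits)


H = -p*log2(p) - (1-p)*log2(1-p). -0.7091*log2(0.7091) = 0.351670; -0.2909*log2(0.2909) = 0.518211. H = 0.351670 + 0.518211 = 0.8699

0.8699 bits


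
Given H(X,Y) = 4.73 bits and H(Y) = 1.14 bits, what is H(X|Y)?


H(X|Y) = H(X,Y) - H(Y) = 4.73 - 1.14 = 3.59

3.59 bits


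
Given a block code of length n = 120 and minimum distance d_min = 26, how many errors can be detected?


Detection capability = d_min - 1 = 26 - 1 = 25

25 errors


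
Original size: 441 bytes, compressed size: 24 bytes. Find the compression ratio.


Ratio = original / compressed = 441 / 24 = 18.375

18.375


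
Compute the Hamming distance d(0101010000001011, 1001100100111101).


Count differing positions: ^ ^ . . ^ ^ . ^ . . ^ ^ . ^ ^ . = 9 differences

9


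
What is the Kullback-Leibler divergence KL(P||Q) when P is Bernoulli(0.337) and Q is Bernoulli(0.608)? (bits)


KL = p*log2(p/q) + (1-p)*log2((1-p)/(1-q)) = 0.337*log2(0.337/0.608) + 0.663*log2(0.663/0.392) = 0.2158

0.2158 bits


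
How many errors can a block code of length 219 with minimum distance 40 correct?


Correction capability = floor((d-1)/2) = floor((40-1)/2) = 19

19 errors


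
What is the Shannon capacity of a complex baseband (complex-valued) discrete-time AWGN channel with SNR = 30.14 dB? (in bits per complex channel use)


SNR_linear = 10^(30.14/10) = 1032.7614; C = log2(1 + SNR_linear) = log2(1 + 1032.7614) = 10.0137

10.0137 bits/channel use


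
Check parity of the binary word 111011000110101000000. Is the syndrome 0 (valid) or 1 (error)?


Syndrome = XOR of all bits = 1 XOR 1 XOR 1 XOR 0 XOR 1 XOR 1 XOR 0 XOR 0 XOR 0 XOR 1 XOR 1 XOR 0 XOR 1 XOR 0 XOR 1 XOR 0 XOR 0 XOR 0 XOR 0 XOR 0 XOR 0 = 1

1


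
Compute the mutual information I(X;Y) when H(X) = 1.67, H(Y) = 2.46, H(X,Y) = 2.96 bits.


I(X;Y) = H(X) + H(Y) - H(X,Y) = 1.67 + 2.46 - 2.96 = 1.17

1.17 bits


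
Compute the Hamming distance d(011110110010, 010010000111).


Count differing positions: . . ^ ^ . . ^ ^ . ^ . ^ = 6 differences

6


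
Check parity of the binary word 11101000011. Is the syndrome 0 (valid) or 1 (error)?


Syndrome = XOR of all bits = 1 XOR 1 XOR 1 XOR 0 XOR 1 XOR 0 XOR 0 XOR 0 XOR 0 XOR 1 XOR 1 = 0

0


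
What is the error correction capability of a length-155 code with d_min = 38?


Correction capability = floor((d-1)/2) = floor((38-1)/2) = 18

18 errors


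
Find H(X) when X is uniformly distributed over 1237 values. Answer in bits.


H = log2(n) = log2(1237) = 10.2726

10.2726 bits


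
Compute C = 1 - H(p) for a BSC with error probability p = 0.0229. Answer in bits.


H(p) = -p*log2(p) - (1-p)*log2(1-p) = -0.0229*log2(0.0229) - 0.9771*log2(0.9771) = 0.124771 + 0.032657 = 0.1574. C = 1 - H(p) = 1 - 0.1574 = 0.8426

0.8426 bits


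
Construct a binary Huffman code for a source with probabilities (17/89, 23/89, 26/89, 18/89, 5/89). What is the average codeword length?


Huffman construction (repeatedly merge the two least-probable nodes; each merge adds 1 bit to every symbol beneath it): 5/89 + 17/89 = 22/89; 18/89 + 22/89 = 40/89; 23/89 + 26/89 = 49/89; 40/89 + 49/89 = 1. Resulting codeword lengths (in the order the probabilities were given): (3, 2, 2, 2, 3). L_avg = sum(p_i * l_i) = 17/89*3 + 23/89*2 + 26/89*2 + 18/89*2 + 5/89*3 = 200/89 = 2.2472

2.2472 bits


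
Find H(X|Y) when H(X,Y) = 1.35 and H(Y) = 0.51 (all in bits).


H(X|Y) = H(X,Y) - H(Y) = 1.35 - 0.51 = 0.84

0.84 bits


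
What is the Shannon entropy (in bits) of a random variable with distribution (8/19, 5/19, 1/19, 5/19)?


H = -sum(p_i * log2(p_i)). Terms: -(8/19)*log2(8/19) = 0.525443; -(5/19)*log2(5/19) = 0.506842; -(1/19)*log2(1/19) = 0.223575; -(5/19)*log2(5/19) = 0.506842. H = 0.525443 + 0.506842 + 0.223575 + 0.506842 = 1.7627

1.7627 bits


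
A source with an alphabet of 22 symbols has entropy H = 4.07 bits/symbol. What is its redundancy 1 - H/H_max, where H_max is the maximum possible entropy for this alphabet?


H_max = log2(K) = log2(22) = 4.4594 bits/symbol. Redundancy = 1 - H/H_max = 1 - 4.07/4.4594 = 1 - 0.9127 = 0.0873

0.0873


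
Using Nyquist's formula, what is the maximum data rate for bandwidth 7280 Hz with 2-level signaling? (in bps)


Rate = 2 * B * log2(M) = 2 * 7280 * 1.0 = 14560.0

14560.0 bps


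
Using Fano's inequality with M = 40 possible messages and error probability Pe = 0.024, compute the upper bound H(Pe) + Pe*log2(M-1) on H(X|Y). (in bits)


H(Pe) = -Pe*log2(Pe) - (1-Pe)*log2(1-Pe) = -0.024*log2(0.024) - 0.976*log2(0.976) = 0.129140 + 0.034206 = 0.1633. Pe*log2(M-1) = 0.024*log2(39) = 0.126850. Bound = H(Pe) + Pe*log2(M-1) = 0.129140 + 0.034206 + 0.126850 = 0.2902

0.2902 bits


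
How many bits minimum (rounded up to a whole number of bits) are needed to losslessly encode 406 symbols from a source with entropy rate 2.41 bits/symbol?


Minimum bits >= n * H = 406 * 2.41 = 978.46, rounded up to a whole number of bits = 979

979 bits


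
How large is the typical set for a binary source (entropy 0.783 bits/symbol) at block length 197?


log2|A_typical| = nH = 197 * 0.783 = 154.251, so |A_typical| ~ 2^154.251 = 2.718e+46

2.718e+46


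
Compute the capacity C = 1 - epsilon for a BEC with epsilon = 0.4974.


C = 1 - epsilon = 1 - 0.4974 = 0.5026

0.5026 bits


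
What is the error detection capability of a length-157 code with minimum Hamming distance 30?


Detection capability = d_min - 1 = 30 - 1 = 29

29 errors


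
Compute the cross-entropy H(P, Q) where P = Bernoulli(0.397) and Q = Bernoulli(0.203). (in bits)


H(P,Q) = -p*log2(q) - (1-p)*log2(1-q). -0.397*log2(0.203) = 0.913278; -0.603*log2(0.797) = 0.197391. H(P,Q) = 0.913278 + 0.197391 = 1.1107

1.1107 bits


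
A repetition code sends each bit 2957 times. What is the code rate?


Rate = k/n = 1/2957

1/2957


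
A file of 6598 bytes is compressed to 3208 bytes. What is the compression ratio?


Ratio = original / compressed = 6598 / 3208 = 2.0567

2.0567


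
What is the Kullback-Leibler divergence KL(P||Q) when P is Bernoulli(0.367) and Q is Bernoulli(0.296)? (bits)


KL = p*log2(p/q) + (1-p)*log2((1-p)/(1-q)) = 0.367*log2(0.367/0.296) + 0.633*log2(0.633/0.704) = 0.0168

0.0168 bits


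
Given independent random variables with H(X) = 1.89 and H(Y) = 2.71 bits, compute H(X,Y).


For independent variables, H(X,Y) = H(X) + H(Y) = 1.89 + 2.71 = 4.6

4.6 bits


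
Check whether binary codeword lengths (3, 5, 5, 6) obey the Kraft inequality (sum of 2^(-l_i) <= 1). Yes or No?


Kraft sum = sum(2^(-l_i)) = 0.2031, need <= 1. Result: satisfied (a binary prefix-free code with these lengths exists)

Yes


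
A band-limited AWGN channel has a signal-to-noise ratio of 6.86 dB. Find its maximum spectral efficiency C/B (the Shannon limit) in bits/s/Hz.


SNR_linear = 10^(6.86/10) = 4.8529; C/B = log2(1 + SNR_linear) = log2(1 + 4.8529) = 2.5491

2.5491 bits/s/Hz


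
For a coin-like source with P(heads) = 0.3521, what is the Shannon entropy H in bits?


H = -p*log2(p) - (1-p)*log2(1-p). -0.3521*log2(0.3521) = 0.530242; -0.6479*log2(0.6479) = 0.405687. H = 0.530242 + 0.405687 = 0.9359

0.9359 bits


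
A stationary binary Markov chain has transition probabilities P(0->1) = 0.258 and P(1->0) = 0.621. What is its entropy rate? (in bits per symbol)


Stationary distribution: pi_0 = p10/(p01+p10) = 0.7065, pi_1 = 0.2935. Entropy rate H' = pi_0*H(p01) + pi_1*H(p10) = 0.7065*0.8237 + 0.2935*0.9573 = 0.8629

0.8629 bits/symbol


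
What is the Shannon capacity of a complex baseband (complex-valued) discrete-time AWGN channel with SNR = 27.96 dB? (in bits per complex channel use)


SNR_linear = 10^(27.96/10) = 625.1727; C = log2(1 + SNR_linear) = log2(1 + 625.1727) = 9.2904

9.2904 bits/channel use


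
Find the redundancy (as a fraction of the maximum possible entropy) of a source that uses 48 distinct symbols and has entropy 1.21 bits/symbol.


H_max = log2(K) = log2(48) = 5.585 bits/symbol. Redundancy = 1 - H/H_max = 1 - 1.21/5.585 = 1 - 0.2167 = 0.7833

0.7833


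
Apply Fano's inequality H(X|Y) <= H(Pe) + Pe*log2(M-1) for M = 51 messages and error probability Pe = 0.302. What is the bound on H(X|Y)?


H(Pe) = -Pe*log2(Pe) - (1-Pe)*log2(1-Pe) = -0.302*log2(0.302) - 0.698*log2(0.698) = 0.521669 + 0.362053 = 0.8837. Pe*log2(M-1) = 0.302*log2(50) = 1.704445. Bound = H(Pe) + Pe*log2(M-1) = 0.521669 + 0.362053 + 1.704445 = 2.5882

2.5882 bits


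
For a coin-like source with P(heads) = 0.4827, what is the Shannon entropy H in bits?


H = -p*log2(p) - (1-p)*log2(1-p). -0.4827*log2(0.4827) = 0.507222; -0.5173*log2(0.5173) = 0.491914. H = 0.507222 + 0.491914 = 0.9991

0.9991 bits


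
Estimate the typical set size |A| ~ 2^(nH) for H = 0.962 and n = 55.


log2|A_typical| = nH = 55 * 0.962 = 52.91, so |A_typical| ~ 2^52.91 = 8.462e+15

8.462e+15


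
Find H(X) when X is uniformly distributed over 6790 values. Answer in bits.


H = log2(n) = log2(6790) = 12.7292

12.7292 bits


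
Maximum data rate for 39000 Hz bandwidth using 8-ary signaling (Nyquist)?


Rate = 2 * B * log2(M) = 2 * 39000 * 3.0 = 234000.0

234000.0 bps


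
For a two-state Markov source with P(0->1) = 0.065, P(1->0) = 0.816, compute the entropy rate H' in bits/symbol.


Stationary distribution: pi_0 = p10/(p01+p10) = 0.9262, pi_1 = 0.0738. Entropy rate H' = pi_0*H(p01) + pi_1*H(p10) = 0.9262*0.347 + 0.0738*0.6887 = 0.3722

0.3722 bits/symbol


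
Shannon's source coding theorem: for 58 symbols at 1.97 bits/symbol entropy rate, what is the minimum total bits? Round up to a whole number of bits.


Minimum bits >= n * H = 58 * 1.97 = 114.26, rounded up to a whole number of bits = 115

115 bits


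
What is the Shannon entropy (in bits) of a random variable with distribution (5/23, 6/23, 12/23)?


H = -sum(p_i * log2(p_i)). Terms: -(5/23)*log2(5/23) = 0.478616; -(6/23)*log2(6/23) = 0.505722; -(12/23)*log2(12/23) = 0.489704. H = 0.478616 + 0.505722 + 0.489704 = 1.474

1.474 bits


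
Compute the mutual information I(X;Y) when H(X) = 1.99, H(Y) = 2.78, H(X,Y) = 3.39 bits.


I(X;Y) = H(X) + H(Y) - H(X,Y) = 1.99 + 2.78 - 3.39 = 1.38

1.38 bits


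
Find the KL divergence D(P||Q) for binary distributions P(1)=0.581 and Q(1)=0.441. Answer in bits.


KL = p*log2(p/q) + (1-p)*log2((1-p)/(1-q)) = 0.581*log2(0.581/0.441) + 0.419*log2(0.419/0.559) = 0.0568

0.0568 bits


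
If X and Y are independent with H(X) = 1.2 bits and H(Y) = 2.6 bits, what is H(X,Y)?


For independent variables, H(X,Y) = H(X) + H(Y) = 1.2 + 2.6 = 3.8

3.8 bits


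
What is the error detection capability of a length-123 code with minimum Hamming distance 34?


Detection capability = d_min - 1 = 34 - 1 = 33

33 errors


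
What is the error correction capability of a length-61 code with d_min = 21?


Correction capability = floor((d-1)/2) = floor((21-1)/2) = 10

10 errors


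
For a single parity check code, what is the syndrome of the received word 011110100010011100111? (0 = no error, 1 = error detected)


Syndrome = XOR of all bits = 0 XOR 1 XOR 1 XOR 1 XOR 1 XOR 0 XOR 1 XOR 0 XOR 0 XOR 0 XOR 1 XOR 0 XOR 0 XOR 1 XOR 1 XOR 1 XOR 0 XOR 0 XOR 1 XOR 1 XOR 1 = 0

0


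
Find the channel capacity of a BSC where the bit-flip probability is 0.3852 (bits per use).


H(p) = -p*log2(p) - (1-p)*log2(1-p) = -0.3852*log2(0.3852) - 0.6148*log2(0.6148) = 0.530159 + 0.431473 = 0.9616. C = 1 - H(p) = 1 - 0.9616 = 0.0384

0.0384 bits


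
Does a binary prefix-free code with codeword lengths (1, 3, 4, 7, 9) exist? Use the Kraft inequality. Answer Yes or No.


Kraft sum = sum(2^(-l_i)) = 0.6973, need <= 1. Result: satisfied (a binary prefix-free code with these lengths exists)

Yes


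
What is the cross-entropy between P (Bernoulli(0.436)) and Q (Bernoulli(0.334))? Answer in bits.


H(P,Q) = -p*log2(q) - (1-p)*log2(1-q). -0.436*log2(0.334) = 0.689787; -0.564*log2(0.666) = 0.330733. H(P,Q) = 0.689787 + 0.330733 = 1.0205

1.0205 bits


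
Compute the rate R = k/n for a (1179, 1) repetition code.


Rate = k/n = 1/1179

1/1179


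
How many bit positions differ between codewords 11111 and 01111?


Count differing positions: ^ . . . . = 1 differences

1


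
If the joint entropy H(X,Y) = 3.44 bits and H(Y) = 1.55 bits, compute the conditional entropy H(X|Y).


H(X|Y) = H(X,Y) - H(Y) = 3.44 - 1.55 = 1.89

1.89 bits
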